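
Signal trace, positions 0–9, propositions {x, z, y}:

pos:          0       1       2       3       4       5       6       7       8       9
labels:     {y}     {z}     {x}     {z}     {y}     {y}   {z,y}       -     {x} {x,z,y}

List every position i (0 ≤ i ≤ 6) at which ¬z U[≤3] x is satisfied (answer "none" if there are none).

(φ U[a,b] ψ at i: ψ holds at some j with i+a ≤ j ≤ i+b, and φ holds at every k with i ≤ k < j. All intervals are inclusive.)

Evaluate at each i in [0,6]:
  i=0: ✗ (lhs fails at k=1 before rhs at j=2)
  i=1: ✗ (lhs fails at k=1 before rhs at j=2)
  i=2: ✓ (rhs at j=2)
  i=3: ✗ (no rhs in [3,6])
  i=4: ✗ (no rhs in [4,7])
  i=5: ✗ (lhs fails at k=6 before rhs at j=8)
  i=6: ✗ (lhs fails at k=6 before rhs at j=8)

2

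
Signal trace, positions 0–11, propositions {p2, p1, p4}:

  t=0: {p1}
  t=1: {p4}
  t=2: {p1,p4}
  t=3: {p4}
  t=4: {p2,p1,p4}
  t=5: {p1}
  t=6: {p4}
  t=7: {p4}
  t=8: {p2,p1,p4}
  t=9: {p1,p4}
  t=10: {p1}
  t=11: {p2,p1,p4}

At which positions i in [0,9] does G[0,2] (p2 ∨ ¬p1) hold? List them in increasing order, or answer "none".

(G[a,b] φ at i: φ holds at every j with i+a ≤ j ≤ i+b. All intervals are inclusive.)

6

Evaluate at each i in [0,9]:
  i=0: ✗ (fails at j=0)
  i=1: ✗ (fails at j=2)
  i=2: ✗ (fails at j=2)
  i=3: ✗ (fails at j=5)
  i=4: ✗ (fails at j=5)
  i=5: ✗ (fails at j=5)
  i=6: ✓ (all of [6,8])
  i=7: ✗ (fails at j=9)
  i=8: ✗ (fails at j=9)
  i=9: ✗ (fails at j=9)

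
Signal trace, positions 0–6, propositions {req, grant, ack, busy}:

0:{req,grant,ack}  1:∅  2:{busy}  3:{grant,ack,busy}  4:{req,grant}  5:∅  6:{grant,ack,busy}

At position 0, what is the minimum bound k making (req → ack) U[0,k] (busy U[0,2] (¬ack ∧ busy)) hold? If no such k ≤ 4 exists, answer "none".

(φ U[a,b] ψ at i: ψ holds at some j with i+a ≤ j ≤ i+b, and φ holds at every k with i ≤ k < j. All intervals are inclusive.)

Need earliest j ≥ 0 with (busy U[0,2] (¬ack ∧ busy)), and (req → ack) at every k in [0,j-1].
  j=0: rhs fails.
  j=1: rhs fails.
  j=2: rhs holds; lhs holds on [0,1]. k = 2.

2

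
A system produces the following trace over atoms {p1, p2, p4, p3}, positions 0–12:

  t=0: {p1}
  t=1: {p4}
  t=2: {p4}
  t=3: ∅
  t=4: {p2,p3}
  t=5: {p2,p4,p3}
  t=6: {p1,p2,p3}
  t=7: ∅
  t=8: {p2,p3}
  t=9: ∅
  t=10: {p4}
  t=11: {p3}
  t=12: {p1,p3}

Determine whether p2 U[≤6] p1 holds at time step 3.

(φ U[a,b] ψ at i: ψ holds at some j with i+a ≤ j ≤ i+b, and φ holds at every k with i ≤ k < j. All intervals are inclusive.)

False

Need some j in [3,9] with p1, and p2 at every k in [3,j-1].
  j=3: p1 false.
  j=4: p1 false.
  j=5: p1 false.
  j=6: p1 holds, but p2 fails at k=3 → not this j.
  j=7: p1 false.
  j=8: p1 false.
  j=9: p1 false.
No j in the window works → until fails.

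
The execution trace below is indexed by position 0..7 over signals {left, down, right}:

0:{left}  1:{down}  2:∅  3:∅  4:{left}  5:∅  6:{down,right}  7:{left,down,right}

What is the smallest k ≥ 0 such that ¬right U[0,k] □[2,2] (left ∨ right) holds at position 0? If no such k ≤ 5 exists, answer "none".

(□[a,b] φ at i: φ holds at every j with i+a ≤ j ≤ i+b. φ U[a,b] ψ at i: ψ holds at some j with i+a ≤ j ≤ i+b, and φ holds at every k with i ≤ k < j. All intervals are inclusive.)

2

Need earliest j ≥ 0 with □[2,2] (left ∨ right), and ¬right at every k in [0,j-1].
  j=0: rhs fails.
  j=1: rhs fails.
  j=2: rhs holds; lhs holds on [0,1]. k = 2.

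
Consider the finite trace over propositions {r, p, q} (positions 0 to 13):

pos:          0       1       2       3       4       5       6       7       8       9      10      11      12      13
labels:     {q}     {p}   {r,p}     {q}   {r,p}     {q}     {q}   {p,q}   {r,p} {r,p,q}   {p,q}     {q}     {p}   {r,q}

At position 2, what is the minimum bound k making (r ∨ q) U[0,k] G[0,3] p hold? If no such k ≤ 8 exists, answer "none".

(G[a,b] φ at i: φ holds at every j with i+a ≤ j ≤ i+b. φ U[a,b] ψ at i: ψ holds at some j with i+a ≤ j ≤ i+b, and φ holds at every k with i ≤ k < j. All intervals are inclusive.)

Need earliest j ≥ 2 with G[0,3] p, and (r ∨ q) at every k in [2,j-1].
  j=2: rhs fails.
  j=3: rhs fails.
  j=4: rhs fails.
  j=5: rhs fails.
  j=6: rhs fails.
  j=7: rhs holds; lhs holds on [2,6]. k = 5.

5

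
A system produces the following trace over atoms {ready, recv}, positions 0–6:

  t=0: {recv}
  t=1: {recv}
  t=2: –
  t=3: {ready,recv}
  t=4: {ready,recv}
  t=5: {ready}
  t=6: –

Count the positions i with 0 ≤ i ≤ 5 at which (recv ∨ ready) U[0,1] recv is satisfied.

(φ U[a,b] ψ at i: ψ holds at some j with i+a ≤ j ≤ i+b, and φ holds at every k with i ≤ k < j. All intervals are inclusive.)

4

Evaluate at each i in [0,5]:
  i=0: ✓ (rhs at j=0)
  i=1: ✓ (rhs at j=1)
  i=2: ✗ (lhs fails at k=2 before rhs at j=3)
  i=3: ✓ (rhs at j=3)
  i=4: ✓ (rhs at j=4)
  i=5: ✗ (no rhs in [5,6])
Positions where it holds: {0, 1, 3, 4} → 4.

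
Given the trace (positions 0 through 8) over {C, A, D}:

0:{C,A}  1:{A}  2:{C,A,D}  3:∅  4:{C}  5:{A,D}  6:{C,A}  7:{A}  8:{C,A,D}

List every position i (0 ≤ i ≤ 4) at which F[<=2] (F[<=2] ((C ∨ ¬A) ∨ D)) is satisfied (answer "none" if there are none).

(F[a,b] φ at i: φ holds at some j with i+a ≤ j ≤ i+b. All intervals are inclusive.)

Evaluate at each i in [0,4]:
  i=0: ✓ (witness j=0)
  i=1: ✓ (witness j=1)
  i=2: ✓ (witness j=2)
  i=3: ✓ (witness j=3)
  i=4: ✓ (witness j=4)

0, 1, 2, 3, 4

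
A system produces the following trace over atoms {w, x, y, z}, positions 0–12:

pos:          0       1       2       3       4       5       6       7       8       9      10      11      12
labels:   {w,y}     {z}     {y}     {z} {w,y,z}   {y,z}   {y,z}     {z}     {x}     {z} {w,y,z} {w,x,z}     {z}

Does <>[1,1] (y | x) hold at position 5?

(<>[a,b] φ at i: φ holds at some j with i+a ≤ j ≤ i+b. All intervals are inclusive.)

True

Check (y | x) at each j in [6,6]:
  j=6: true
Found at j=6 → formula holds.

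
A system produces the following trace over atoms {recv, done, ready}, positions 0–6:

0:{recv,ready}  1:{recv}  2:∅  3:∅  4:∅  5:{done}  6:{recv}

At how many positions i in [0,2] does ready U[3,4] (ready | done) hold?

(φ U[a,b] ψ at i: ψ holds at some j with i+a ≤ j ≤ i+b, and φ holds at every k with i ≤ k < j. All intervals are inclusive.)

0

Evaluate at each i in [0,2]:
  i=0: ✗ (no rhs in [3,4])
  i=1: ✗ (lhs fails at k=1 before rhs at j=5)
  i=2: ✗ (lhs fails at k=2 before rhs at j=5)
Positions where it holds: {} → 0.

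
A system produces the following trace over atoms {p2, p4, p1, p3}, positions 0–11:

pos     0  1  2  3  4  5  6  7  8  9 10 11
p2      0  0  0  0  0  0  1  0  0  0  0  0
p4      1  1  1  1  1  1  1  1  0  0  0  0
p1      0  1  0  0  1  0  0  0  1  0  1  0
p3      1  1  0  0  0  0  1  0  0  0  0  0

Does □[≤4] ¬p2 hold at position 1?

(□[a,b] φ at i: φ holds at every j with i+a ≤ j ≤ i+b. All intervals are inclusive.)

Yes

Check ¬p2 at every j in [1,5]:
  j=1: true
  j=2: true
  j=3: true
  j=4: true
  j=5: true
All positions satisfy it → formula holds.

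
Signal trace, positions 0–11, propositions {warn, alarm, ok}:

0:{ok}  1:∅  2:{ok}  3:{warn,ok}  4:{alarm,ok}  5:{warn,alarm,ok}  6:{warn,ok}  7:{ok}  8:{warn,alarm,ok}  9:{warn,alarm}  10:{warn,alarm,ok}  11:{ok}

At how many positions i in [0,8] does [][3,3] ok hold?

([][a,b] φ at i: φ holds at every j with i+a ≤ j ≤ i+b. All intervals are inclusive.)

Evaluate at each i in [0,8]:
  i=0: ✓ (all of [3,3])
  i=1: ✓ (all of [4,4])
  i=2: ✓ (all of [5,5])
  i=3: ✓ (all of [6,6])
  i=4: ✓ (all of [7,7])
  i=5: ✓ (all of [8,8])
  i=6: ✗ (fails at j=9)
  i=7: ✓ (all of [10,10])
  i=8: ✓ (all of [11,11])
Positions where it holds: {0, 1, 2, 3, 4, 5, 7, 8} → 8.

8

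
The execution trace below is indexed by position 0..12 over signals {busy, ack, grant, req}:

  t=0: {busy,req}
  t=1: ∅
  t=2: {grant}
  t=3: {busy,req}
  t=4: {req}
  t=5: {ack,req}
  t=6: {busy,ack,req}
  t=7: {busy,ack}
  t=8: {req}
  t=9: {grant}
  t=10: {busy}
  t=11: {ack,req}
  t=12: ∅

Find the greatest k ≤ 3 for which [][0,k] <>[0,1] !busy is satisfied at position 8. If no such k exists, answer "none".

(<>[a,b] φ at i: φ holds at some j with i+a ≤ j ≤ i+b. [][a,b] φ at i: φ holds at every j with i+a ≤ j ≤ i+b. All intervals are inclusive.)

<>[0,1] !busy must hold from j=8 onward; find where it first fails.
  j=8: holds
  j=9: holds
  j=10: holds
  j=11: holds
Holds through j=11; largest k = 3.

3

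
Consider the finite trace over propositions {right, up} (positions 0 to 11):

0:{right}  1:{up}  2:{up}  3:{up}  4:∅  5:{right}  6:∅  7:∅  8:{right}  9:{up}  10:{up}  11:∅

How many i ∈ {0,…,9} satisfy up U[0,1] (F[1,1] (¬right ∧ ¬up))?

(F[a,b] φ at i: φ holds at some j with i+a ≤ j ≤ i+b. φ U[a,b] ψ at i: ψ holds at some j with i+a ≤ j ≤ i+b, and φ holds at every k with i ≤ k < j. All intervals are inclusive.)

5

Evaluate at each i in [0,9]:
  i=0: ✗ (no rhs in [0,1])
  i=1: ✗ (no rhs in [1,2])
  i=2: ✓ (rhs at j=3; lhs holds on [2,2])
  i=3: ✓ (rhs at j=3)
  i=4: ✗ (lhs fails at k=4 before rhs at j=5)
  i=5: ✓ (rhs at j=5)
  i=6: ✓ (rhs at j=6)
  i=7: ✗ (no rhs in [7,8])
  i=8: ✗ (no rhs in [8,9])
  i=9: ✓ (rhs at j=10; lhs holds on [9,9])
Positions where it holds: {2, 3, 5, 6, 9} → 5.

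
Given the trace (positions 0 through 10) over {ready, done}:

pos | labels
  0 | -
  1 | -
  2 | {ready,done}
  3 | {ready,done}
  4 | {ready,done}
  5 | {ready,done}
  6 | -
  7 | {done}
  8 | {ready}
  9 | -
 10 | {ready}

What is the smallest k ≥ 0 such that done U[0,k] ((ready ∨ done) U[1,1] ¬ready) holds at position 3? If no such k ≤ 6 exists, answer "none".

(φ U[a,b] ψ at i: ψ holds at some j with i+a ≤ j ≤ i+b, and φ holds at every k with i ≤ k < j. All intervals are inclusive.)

2

Need earliest j ≥ 3 with ((ready ∨ done) U[1,1] ¬ready), and done at every k in [3,j-1].
  j=3: rhs fails.
  j=4: rhs fails.
  j=5: rhs holds; lhs holds on [3,4]. k = 2.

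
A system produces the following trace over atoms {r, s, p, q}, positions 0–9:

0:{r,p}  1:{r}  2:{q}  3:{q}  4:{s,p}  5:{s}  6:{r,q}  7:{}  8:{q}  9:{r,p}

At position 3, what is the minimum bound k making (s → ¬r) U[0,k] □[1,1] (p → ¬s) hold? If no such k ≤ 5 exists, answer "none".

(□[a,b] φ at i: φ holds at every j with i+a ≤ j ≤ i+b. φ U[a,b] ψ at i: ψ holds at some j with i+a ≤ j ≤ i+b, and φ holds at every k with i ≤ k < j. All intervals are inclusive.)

Need earliest j ≥ 3 with □[1,1] (p → ¬s), and (s → ¬r) at every k in [3,j-1].
  j=3: rhs fails.
  j=4: rhs holds; lhs holds on [3,3]. k = 1.

1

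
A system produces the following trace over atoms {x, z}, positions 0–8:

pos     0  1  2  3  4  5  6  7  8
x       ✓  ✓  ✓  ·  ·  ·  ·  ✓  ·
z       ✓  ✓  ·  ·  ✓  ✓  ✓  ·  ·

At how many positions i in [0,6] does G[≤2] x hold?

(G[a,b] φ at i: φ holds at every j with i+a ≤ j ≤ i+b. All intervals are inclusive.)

1

Evaluate at each i in [0,6]:
  i=0: ✓ (all of [0,2])
  i=1: ✗ (fails at j=3)
  i=2: ✗ (fails at j=3)
  i=3: ✗ (fails at j=3)
  i=4: ✗ (fails at j=4)
  i=5: ✗ (fails at j=5)
  i=6: ✗ (fails at j=6)
Positions where it holds: {0} → 1.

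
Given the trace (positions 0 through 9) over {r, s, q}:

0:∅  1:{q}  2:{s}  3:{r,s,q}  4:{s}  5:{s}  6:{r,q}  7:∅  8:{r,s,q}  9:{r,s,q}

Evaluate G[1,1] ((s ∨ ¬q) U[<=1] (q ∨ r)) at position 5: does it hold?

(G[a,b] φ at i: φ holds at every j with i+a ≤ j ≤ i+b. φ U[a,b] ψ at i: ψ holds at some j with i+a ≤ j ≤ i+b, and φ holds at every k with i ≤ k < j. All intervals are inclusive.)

Yes

Check ((s ∨ ¬q) U[<=1] (q ∨ r)) at every j in [6,6]:
  j=6: holds
All positions satisfy it → formula holds.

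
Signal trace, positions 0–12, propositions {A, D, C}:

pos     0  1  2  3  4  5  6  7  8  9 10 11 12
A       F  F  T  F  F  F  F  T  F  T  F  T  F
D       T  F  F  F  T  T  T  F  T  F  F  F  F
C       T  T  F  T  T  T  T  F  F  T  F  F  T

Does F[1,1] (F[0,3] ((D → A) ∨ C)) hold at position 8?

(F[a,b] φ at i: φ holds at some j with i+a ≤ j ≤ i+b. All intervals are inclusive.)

Yes

Check F[0,3] ((D → A) ∨ C) at each j in [9,9]:
  j=9: holds (witness at 9)
Found at j=9 → formula holds.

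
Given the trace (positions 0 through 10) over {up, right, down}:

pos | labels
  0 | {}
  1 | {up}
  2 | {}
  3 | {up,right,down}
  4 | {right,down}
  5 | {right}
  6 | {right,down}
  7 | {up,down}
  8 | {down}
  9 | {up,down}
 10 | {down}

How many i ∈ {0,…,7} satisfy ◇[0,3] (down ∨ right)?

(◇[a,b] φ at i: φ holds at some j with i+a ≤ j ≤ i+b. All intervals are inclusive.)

8

Evaluate at each i in [0,7]:
  i=0: ✓ (witness j=3)
  i=1: ✓ (witness j=3)
  i=2: ✓ (witness j=3)
  i=3: ✓ (witness j=3)
  i=4: ✓ (witness j=4)
  i=5: ✓ (witness j=5)
  i=6: ✓ (witness j=6)
  i=7: ✓ (witness j=7)
Positions where it holds: {0, 1, 2, 3, 4, 5, 6, 7} → 8.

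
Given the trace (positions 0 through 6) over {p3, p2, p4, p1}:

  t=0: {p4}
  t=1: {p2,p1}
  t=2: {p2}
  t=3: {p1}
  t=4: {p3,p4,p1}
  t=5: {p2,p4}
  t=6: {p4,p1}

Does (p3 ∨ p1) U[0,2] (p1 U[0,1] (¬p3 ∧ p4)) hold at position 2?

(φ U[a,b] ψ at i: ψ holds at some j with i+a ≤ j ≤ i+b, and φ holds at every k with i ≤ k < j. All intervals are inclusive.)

Need some j in [2,4] with (p1 U[0,1] (¬p3 ∧ p4)), and (p3 ∨ p1) at every k in [2,j-1].
  j=2: (p1 U[0,1] (¬p3 ∧ p4)) — fails.
  j=3: (p1 U[0,1] (¬p3 ∧ p4)) — fails.
  j=4: (p1 U[0,1] (¬p3 ∧ p4)) holds, but (p3 ∨ p1) fails at k=2 → not this j.
No j in the window works → until fails.

Does not hold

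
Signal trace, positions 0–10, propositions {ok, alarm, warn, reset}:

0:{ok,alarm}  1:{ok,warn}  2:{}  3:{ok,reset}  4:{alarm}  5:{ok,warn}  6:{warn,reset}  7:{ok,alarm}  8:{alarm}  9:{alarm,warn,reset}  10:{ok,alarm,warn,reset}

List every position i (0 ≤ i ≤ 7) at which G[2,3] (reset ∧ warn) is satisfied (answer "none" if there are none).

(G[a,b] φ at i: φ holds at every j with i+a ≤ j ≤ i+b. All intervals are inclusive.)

Evaluate at each i in [0,7]:
  i=0: ✗ (fails at j=2)
  i=1: ✗ (fails at j=3)
  i=2: ✗ (fails at j=4)
  i=3: ✗ (fails at j=5)
  i=4: ✗ (fails at j=7)
  i=5: ✗ (fails at j=7)
  i=6: ✗ (fails at j=8)
  i=7: ✓ (all of [9,10])

7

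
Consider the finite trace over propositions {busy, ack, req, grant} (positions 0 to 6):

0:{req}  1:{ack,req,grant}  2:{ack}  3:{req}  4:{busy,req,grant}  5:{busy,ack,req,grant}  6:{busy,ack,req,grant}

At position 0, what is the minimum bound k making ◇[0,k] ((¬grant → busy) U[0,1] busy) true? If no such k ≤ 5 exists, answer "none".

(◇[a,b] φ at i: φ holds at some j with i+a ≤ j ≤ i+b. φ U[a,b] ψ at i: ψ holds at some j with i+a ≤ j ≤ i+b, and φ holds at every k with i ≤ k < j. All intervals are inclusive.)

4

Scan j = 0,1,… for ((¬grant → busy) U[0,1] busy):
  j=0: fails
  j=1: fails
  j=2: fails
  j=3: fails
  j=4: holds
First hit at j=4, so smallest k = 4-0 = 4.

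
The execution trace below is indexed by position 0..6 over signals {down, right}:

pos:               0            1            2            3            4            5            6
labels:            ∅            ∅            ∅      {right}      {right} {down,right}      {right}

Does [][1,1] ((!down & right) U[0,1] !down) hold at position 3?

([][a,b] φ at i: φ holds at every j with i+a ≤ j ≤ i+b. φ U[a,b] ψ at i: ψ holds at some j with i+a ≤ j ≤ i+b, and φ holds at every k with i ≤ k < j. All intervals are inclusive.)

Check ((!down & right) U[0,1] !down) at every j in [4,4]:
  j=4: holds
All positions satisfy it → formula holds.

True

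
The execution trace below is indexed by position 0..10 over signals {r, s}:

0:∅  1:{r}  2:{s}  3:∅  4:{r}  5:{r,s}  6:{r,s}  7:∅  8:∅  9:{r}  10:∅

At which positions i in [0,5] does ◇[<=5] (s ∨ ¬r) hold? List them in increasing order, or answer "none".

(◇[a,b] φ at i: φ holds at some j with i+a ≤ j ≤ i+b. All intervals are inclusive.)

Evaluate at each i in [0,5]:
  i=0: ✓ (witness j=0)
  i=1: ✓ (witness j=2)
  i=2: ✓ (witness j=2)
  i=3: ✓ (witness j=3)
  i=4: ✓ (witness j=5)
  i=5: ✓ (witness j=5)

0, 1, 2, 3, 4, 5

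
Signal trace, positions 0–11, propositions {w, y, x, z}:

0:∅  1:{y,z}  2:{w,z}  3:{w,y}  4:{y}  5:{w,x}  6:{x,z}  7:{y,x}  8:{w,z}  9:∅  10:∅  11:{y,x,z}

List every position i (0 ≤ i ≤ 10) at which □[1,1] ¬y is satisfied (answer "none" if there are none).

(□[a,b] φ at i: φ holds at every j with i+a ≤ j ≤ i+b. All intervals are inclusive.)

1, 4, 5, 7, 8, 9

Evaluate at each i in [0,10]:
  i=0: ✗ (fails at j=1)
  i=1: ✓ (all of [2,2])
  i=2: ✗ (fails at j=3)
  i=3: ✗ (fails at j=4)
  i=4: ✓ (all of [5,5])
  i=5: ✓ (all of [6,6])
  i=6: ✗ (fails at j=7)
  i=7: ✓ (all of [8,8])
  i=8: ✓ (all of [9,9])
  i=9: ✓ (all of [10,10])
  i=10: ✗ (fails at j=11)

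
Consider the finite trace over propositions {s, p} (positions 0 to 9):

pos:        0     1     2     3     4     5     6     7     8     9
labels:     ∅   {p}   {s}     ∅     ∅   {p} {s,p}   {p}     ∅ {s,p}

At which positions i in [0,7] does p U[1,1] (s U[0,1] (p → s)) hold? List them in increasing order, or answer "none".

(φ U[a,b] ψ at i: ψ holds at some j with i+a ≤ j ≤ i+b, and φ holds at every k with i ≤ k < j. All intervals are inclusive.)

1, 5, 7

Evaluate at each i in [0,7]:
  i=0: ✗ (no rhs in [1,1])
  i=1: ✓ (rhs at j=2; lhs holds on [1,1])
  i=2: ✗ (lhs fails at k=2 before rhs at j=3)
  i=3: ✗ (lhs fails at k=3 before rhs at j=4)
  i=4: ✗ (no rhs in [5,5])
  i=5: ✓ (rhs at j=6; lhs holds on [5,5])
  i=6: ✗ (no rhs in [7,7])
  i=7: ✓ (rhs at j=8; lhs holds on [7,7])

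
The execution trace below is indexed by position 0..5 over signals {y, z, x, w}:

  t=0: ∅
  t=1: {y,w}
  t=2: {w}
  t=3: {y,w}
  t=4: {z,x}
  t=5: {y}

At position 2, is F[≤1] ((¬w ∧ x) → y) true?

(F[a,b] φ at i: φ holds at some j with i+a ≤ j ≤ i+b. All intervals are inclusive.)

Check ((¬w ∧ x) → y) at each j in [2,3]:
  j=2: true
  j=3: true
Found at j=2 → formula holds.

Holds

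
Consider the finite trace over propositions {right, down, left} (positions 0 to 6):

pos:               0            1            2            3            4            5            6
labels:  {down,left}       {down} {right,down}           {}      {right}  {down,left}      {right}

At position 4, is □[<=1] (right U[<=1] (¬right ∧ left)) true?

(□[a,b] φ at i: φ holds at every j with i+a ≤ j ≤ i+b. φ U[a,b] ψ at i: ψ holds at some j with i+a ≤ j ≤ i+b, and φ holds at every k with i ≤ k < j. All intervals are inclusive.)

True

Check (right U[<=1] (¬right ∧ left)) at every j in [4,5]:
  j=4: holds
  j=5: holds
All positions satisfy it → formula holds.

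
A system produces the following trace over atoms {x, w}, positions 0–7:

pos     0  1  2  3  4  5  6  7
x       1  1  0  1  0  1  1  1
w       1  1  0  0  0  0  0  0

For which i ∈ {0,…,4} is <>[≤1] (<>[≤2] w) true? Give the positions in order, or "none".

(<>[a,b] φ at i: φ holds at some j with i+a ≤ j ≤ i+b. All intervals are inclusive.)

Evaluate at each i in [0,4]:
  i=0: ✓ (witness j=0)
  i=1: ✓ (witness j=1)
  i=2: ✗ (none in [2,3])
  i=3: ✗ (none in [3,4])
  i=4: ✗ (none in [4,5])

0, 1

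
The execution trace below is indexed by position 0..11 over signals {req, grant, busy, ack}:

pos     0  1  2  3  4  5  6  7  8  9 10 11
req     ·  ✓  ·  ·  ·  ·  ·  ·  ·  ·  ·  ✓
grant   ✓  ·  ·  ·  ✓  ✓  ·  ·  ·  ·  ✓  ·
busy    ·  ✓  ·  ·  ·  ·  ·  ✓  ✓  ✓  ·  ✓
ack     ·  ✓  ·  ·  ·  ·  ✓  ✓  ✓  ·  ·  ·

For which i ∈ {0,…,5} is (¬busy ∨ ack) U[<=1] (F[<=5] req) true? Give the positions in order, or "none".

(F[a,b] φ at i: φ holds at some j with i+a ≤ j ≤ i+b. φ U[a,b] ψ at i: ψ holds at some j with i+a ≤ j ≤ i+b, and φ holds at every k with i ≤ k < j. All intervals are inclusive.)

Evaluate at each i in [0,5]:
  i=0: ✓ (rhs at j=0)
  i=1: ✓ (rhs at j=1)
  i=2: ✗ (no rhs in [2,3])
  i=3: ✗ (no rhs in [3,4])
  i=4: ✗ (no rhs in [4,5])
  i=5: ✓ (rhs at j=6; lhs holds on [5,5])

0, 1, 5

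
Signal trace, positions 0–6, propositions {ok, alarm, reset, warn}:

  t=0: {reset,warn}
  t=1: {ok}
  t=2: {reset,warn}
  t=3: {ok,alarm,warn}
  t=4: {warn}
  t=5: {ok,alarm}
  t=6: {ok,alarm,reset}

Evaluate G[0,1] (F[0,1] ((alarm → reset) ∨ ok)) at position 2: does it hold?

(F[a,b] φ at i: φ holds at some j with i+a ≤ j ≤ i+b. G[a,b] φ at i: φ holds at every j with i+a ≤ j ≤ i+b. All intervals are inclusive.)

Check F[0,1] ((alarm → reset) ∨ ok) at every j in [2,3]:
  j=2: holds (witness at 2)
  j=3: holds (witness at 3)
All positions satisfy it → formula holds.

True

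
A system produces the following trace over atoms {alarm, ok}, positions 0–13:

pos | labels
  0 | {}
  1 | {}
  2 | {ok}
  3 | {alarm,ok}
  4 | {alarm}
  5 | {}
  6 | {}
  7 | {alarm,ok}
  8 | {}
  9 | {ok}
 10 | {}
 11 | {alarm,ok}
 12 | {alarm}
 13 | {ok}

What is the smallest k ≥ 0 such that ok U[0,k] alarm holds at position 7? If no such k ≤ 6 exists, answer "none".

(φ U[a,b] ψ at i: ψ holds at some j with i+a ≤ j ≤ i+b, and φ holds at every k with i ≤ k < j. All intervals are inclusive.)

Need earliest j ≥ 7 with alarm, and ok at every k in [7,j-1].
  j=7: rhs holds (empty prefix). k = 0.

0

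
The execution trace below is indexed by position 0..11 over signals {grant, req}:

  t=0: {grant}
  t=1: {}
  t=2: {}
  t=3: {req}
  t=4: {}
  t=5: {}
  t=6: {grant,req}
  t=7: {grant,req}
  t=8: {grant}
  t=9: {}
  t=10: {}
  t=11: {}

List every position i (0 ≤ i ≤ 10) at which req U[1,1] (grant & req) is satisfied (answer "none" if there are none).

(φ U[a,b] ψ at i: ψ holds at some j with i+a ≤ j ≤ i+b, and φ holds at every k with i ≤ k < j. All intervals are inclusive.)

Evaluate at each i in [0,10]:
  i=0: ✗ (no rhs in [1,1])
  i=1: ✗ (no rhs in [2,2])
  i=2: ✗ (no rhs in [3,3])
  i=3: ✗ (no rhs in [4,4])
  i=4: ✗ (no rhs in [5,5])
  i=5: ✗ (lhs fails at k=5 before rhs at j=6)
  i=6: ✓ (rhs at j=7; lhs holds on [6,6])
  i=7: ✗ (no rhs in [8,8])
  i=8: ✗ (no rhs in [9,9])
  i=9: ✗ (no rhs in [10,10])
  i=10: ✗ (no rhs in [11,11])

6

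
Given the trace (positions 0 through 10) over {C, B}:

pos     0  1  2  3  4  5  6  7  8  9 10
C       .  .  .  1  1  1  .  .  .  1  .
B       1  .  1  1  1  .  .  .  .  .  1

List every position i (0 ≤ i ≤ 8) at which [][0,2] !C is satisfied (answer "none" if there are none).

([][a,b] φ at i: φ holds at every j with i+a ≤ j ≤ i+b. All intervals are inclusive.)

Evaluate at each i in [0,8]:
  i=0: ✓ (all of [0,2])
  i=1: ✗ (fails at j=3)
  i=2: ✗ (fails at j=3)
  i=3: ✗ (fails at j=3)
  i=4: ✗ (fails at j=4)
  i=5: ✗ (fails at j=5)
  i=6: ✓ (all of [6,8])
  i=7: ✗ (fails at j=9)
  i=8: ✗ (fails at j=9)

0, 6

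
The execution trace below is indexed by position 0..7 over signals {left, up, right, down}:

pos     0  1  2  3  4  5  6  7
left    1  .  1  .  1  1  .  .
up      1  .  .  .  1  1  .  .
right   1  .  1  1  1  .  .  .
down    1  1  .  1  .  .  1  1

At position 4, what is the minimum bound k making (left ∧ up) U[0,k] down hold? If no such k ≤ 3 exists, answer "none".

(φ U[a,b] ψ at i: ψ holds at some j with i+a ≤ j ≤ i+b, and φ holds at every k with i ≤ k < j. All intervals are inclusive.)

Need earliest j ≥ 4 with down, and (left ∧ up) at every k in [4,j-1].
  j=4: rhs fails.
  j=5: rhs fails.
  j=6: rhs holds; lhs holds on [4,5]. k = 2.

2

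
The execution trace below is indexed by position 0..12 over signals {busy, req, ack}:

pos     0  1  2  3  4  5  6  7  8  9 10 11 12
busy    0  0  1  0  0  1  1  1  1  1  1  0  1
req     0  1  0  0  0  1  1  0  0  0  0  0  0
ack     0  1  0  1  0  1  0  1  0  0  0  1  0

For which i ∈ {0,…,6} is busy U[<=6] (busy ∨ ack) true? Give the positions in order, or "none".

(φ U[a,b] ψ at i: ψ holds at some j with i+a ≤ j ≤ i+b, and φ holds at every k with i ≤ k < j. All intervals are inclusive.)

1, 2, 3, 5, 6

Evaluate at each i in [0,6]:
  i=0: ✗ (lhs fails at k=0 before rhs at j=1)
  i=1: ✓ (rhs at j=1)
  i=2: ✓ (rhs at j=2)
  i=3: ✓ (rhs at j=3)
  i=4: ✗ (lhs fails at k=4 before rhs at j=5)
  i=5: ✓ (rhs at j=5)
  i=6: ✓ (rhs at j=6)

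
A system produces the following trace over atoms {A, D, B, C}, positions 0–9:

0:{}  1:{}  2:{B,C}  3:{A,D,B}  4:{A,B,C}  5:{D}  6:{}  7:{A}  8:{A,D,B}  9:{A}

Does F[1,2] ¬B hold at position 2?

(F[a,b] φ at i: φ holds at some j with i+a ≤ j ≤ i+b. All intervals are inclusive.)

Check ¬B at each j in [3,4]:
  j=3: false
  j=4: false
No position in the window satisfies it → formula fails.

No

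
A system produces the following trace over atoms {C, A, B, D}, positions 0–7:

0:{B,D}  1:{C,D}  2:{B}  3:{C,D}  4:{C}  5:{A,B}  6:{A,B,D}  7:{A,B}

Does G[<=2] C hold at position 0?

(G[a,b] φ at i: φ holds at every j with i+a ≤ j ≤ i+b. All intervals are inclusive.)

Does not hold

Check C at every j in [0,2]:
  j=0: false
  j=1: true
  j=2: false
Fails at j=0 → formula fails.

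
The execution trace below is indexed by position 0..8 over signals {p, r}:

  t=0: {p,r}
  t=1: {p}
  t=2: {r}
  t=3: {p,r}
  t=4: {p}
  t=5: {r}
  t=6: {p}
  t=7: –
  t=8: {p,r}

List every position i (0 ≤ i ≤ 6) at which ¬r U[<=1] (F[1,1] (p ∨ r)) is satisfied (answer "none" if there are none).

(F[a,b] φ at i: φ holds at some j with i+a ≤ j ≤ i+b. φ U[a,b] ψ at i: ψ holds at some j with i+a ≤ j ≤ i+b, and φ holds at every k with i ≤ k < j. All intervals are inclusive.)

0, 1, 2, 3, 4, 5, 6

Evaluate at each i in [0,6]:
  i=0: ✓ (rhs at j=0)
  i=1: ✓ (rhs at j=1)
  i=2: ✓ (rhs at j=2)
  i=3: ✓ (rhs at j=3)
  i=4: ✓ (rhs at j=4)
  i=5: ✓ (rhs at j=5)
  i=6: ✓ (rhs at j=7; lhs holds on [6,6])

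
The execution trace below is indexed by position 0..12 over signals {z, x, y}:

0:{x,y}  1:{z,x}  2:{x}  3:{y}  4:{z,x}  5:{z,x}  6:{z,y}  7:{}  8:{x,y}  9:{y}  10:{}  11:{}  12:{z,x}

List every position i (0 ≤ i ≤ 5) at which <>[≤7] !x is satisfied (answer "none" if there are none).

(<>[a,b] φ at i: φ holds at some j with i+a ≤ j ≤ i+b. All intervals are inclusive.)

Evaluate at each i in [0,5]:
  i=0: ✓ (witness j=3)
  i=1: ✓ (witness j=3)
  i=2: ✓ (witness j=3)
  i=3: ✓ (witness j=3)
  i=4: ✓ (witness j=6)
  i=5: ✓ (witness j=6)

0, 1, 2, 3, 4, 5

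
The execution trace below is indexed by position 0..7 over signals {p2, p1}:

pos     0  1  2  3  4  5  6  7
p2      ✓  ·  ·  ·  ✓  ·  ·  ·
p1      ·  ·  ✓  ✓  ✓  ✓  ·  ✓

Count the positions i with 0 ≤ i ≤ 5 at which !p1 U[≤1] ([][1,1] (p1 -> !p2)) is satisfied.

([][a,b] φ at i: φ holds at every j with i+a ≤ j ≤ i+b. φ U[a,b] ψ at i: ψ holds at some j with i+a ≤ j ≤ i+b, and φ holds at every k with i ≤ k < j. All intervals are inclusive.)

5

Evaluate at each i in [0,5]:
  i=0: ✓ (rhs at j=0)
  i=1: ✓ (rhs at j=1)
  i=2: ✓ (rhs at j=2)
  i=3: ✗ (lhs fails at k=3 before rhs at j=4)
  i=4: ✓ (rhs at j=4)
  i=5: ✓ (rhs at j=5)
Positions where it holds: {0, 1, 2, 4, 5} → 5.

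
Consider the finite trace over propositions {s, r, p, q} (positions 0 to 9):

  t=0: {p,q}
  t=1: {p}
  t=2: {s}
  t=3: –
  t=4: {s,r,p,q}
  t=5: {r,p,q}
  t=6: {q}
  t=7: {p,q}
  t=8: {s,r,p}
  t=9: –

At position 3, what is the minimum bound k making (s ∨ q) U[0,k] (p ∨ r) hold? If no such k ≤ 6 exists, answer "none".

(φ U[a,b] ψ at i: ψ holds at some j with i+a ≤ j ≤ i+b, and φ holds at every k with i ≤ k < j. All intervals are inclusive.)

Need earliest j ≥ 3 with (p ∨ r), and (s ∨ q) at every k in [3,j-1].
  j=3: rhs fails.
  j=4: rhs holds but lhs fails at k=3.
  j=5: rhs holds but lhs fails at k=3.
  j=6: rhs fails.
  j=7: rhs holds but lhs fails at k=3.
  j=8: rhs holds but lhs fails at k=3.
  j=9: rhs fails.
No witness within the range → none.

none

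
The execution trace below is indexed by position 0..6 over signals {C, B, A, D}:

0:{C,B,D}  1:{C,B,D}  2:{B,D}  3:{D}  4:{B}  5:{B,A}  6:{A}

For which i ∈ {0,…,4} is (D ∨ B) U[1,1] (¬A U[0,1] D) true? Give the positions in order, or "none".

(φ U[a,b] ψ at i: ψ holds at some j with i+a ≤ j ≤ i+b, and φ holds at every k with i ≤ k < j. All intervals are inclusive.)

0, 1, 2

Evaluate at each i in [0,4]:
  i=0: ✓ (rhs at j=1; lhs holds on [0,0])
  i=1: ✓ (rhs at j=2; lhs holds on [1,1])
  i=2: ✓ (rhs at j=3; lhs holds on [2,2])
  i=3: ✗ (no rhs in [4,4])
  i=4: ✗ (no rhs in [5,5])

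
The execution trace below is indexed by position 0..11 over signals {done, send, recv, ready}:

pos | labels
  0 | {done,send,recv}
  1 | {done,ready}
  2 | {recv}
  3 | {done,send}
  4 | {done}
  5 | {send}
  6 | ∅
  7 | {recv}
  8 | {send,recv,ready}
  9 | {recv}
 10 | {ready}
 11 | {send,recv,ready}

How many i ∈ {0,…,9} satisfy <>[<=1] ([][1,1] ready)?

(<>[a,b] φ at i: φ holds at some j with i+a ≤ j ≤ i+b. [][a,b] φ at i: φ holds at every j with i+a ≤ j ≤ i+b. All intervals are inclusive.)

5

Evaluate at each i in [0,9]:
  i=0: ✓ (witness j=0)
  i=1: ✗ (none in [1,2])
  i=2: ✗ (none in [2,3])
  i=3: ✗ (none in [3,4])
  i=4: ✗ (none in [4,5])
  i=5: ✗ (none in [5,6])
  i=6: ✓ (witness j=7)
  i=7: ✓ (witness j=7)
  i=8: ✓ (witness j=9)
  i=9: ✓ (witness j=9)
Positions where it holds: {0, 6, 7, 8, 9} → 5.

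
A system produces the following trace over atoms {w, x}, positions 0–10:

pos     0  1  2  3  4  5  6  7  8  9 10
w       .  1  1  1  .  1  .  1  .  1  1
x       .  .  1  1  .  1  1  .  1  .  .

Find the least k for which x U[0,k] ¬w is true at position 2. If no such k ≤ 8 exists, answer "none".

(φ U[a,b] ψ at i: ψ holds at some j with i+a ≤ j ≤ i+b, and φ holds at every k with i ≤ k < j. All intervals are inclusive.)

2

Need earliest j ≥ 2 with ¬w, and x at every k in [2,j-1].
  j=2: rhs fails.
  j=3: rhs fails.
  j=4: rhs holds; lhs holds on [2,3]. k = 2.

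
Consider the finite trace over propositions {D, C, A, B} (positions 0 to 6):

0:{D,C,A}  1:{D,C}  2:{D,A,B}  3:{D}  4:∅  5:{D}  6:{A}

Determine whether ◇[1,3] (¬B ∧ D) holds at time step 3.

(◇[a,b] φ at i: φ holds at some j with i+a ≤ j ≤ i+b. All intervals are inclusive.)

Check (¬B ∧ D) at each j in [4,6]:
  j=4: false
  j=5: true
  j=6: false
Found at j=5 → formula holds.

Holds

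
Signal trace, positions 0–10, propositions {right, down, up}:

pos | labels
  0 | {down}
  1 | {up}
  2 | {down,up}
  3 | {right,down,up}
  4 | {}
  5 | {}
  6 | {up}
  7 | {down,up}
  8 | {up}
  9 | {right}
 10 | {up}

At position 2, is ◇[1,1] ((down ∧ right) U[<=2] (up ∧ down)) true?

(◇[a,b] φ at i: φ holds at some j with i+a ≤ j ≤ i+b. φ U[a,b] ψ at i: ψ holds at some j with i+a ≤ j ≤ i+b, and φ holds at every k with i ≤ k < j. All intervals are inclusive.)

Yes

Check ((down ∧ right) U[<=2] (up ∧ down)) at each j in [3,3]:
  j=3: holds
Found at j=3 → formula holds.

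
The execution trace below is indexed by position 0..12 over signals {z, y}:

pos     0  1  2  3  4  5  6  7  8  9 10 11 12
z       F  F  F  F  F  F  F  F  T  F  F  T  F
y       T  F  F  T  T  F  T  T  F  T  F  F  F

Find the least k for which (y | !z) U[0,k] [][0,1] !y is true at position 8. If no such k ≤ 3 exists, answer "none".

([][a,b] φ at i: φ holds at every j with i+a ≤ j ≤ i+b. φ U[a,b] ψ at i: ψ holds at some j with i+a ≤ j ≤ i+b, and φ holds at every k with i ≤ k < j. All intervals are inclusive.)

none

Need earliest j ≥ 8 with [][0,1] !y, and (y | !z) at every k in [8,j-1].
  j=8: rhs fails.
  j=9: rhs fails.
  j=10: rhs holds but lhs fails at k=8.
  j=11: rhs holds but lhs fails at k=8.
No witness within the range → none.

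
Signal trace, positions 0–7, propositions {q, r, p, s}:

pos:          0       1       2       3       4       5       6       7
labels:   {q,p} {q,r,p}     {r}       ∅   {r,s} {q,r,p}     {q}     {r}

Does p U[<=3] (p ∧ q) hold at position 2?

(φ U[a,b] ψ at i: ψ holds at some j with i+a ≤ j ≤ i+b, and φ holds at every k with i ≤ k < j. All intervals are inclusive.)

False

Need some j in [2,5] with (p ∧ q), and p at every k in [2,j-1].
  j=2: (p ∧ q) false.
  j=3: (p ∧ q) false.
  j=4: (p ∧ q) false.
  j=5: (p ∧ q) holds, but p fails at k=2 → not this j.
No j in the window works → until fails.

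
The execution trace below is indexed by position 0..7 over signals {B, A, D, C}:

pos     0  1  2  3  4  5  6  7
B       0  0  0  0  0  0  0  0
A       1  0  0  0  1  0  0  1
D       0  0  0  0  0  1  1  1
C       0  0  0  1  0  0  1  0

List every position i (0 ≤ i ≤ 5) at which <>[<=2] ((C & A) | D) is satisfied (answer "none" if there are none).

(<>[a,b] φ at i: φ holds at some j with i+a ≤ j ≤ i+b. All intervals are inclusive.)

3, 4, 5

Evaluate at each i in [0,5]:
  i=0: ✗ (none in [0,2])
  i=1: ✗ (none in [1,3])
  i=2: ✗ (none in [2,4])
  i=3: ✓ (witness j=5)
  i=4: ✓ (witness j=5)
  i=5: ✓ (witness j=5)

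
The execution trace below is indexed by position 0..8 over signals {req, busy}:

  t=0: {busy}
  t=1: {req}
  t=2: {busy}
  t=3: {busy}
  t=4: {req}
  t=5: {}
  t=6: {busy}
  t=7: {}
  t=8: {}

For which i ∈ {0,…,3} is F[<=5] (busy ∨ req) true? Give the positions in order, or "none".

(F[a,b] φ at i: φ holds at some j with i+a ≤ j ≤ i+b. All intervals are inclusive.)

0, 1, 2, 3

Evaluate at each i in [0,3]:
  i=0: ✓ (witness j=0)
  i=1: ✓ (witness j=1)
  i=2: ✓ (witness j=2)
  i=3: ✓ (witness j=3)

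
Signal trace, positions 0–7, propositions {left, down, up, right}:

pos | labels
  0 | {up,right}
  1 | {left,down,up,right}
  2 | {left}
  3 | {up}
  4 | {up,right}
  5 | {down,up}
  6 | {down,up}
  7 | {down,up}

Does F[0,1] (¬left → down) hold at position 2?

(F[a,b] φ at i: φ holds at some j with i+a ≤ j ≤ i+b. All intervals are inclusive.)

Check (¬left → down) at each j in [2,3]:
  j=2: true
  j=3: false
Found at j=2 → formula holds.

True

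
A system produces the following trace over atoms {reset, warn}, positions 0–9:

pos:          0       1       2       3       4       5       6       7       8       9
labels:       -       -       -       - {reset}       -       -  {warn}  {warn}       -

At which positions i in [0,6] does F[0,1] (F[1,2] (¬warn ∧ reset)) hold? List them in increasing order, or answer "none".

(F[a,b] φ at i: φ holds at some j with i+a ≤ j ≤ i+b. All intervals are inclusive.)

1, 2, 3

Evaluate at each i in [0,6]:
  i=0: ✗ (none in [0,1])
  i=1: ✓ (witness j=2)
  i=2: ✓ (witness j=2)
  i=3: ✓ (witness j=3)
  i=4: ✗ (none in [4,5])
  i=5: ✗ (none in [5,6])
  i=6: ✗ (none in [6,7])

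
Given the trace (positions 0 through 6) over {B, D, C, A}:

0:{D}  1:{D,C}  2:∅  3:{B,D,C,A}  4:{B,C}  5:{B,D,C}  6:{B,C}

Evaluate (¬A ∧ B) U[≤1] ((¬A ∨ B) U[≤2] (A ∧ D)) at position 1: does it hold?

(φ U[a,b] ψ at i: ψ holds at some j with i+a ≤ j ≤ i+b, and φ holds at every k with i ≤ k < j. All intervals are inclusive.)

Need some j in [1,2] with ((¬A ∨ B) U[≤2] (A ∧ D)), and (¬A ∧ B) at every k in [1,j-1].
  j=1: ((¬A ∨ B) U[≤2] (A ∧ D)) holds; no prefix to check → satisfied.

True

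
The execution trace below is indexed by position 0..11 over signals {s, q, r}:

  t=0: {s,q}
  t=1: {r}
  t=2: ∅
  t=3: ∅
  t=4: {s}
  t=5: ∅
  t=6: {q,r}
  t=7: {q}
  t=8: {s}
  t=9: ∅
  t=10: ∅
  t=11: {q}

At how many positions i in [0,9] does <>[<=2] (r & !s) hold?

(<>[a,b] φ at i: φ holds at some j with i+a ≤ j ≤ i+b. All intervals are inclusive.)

5

Evaluate at each i in [0,9]:
  i=0: ✓ (witness j=1)
  i=1: ✓ (witness j=1)
  i=2: ✗ (none in [2,4])
  i=3: ✗ (none in [3,5])
  i=4: ✓ (witness j=6)
  i=5: ✓ (witness j=6)
  i=6: ✓ (witness j=6)
  i=7: ✗ (none in [7,9])
  i=8: ✗ (none in [8,10])
  i=9: ✗ (none in [9,11])
Positions where it holds: {0, 1, 4, 5, 6} → 5.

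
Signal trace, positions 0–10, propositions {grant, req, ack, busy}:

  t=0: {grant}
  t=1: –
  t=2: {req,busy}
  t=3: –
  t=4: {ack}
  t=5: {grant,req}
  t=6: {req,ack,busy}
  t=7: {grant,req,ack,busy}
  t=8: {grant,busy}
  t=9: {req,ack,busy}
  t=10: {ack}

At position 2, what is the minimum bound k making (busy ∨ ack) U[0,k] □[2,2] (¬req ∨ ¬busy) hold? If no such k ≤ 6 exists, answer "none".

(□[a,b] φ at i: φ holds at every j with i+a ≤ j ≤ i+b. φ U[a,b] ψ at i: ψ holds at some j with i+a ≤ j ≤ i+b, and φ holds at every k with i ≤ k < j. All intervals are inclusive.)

Need earliest j ≥ 2 with □[2,2] (¬req ∨ ¬busy), and (busy ∨ ack) at every k in [2,j-1].
  j=2: rhs holds (empty prefix). k = 0.

0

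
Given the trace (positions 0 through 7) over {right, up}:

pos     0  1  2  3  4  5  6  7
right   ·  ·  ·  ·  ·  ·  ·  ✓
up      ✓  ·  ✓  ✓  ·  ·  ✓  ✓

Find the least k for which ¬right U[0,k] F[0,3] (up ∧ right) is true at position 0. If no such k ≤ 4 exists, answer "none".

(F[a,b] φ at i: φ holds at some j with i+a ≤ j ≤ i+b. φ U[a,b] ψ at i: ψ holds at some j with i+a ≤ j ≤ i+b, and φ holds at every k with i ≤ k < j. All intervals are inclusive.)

Need earliest j ≥ 0 with F[0,3] (up ∧ right), and ¬right at every k in [0,j-1].
  j=0: rhs fails.
  j=1: rhs fails.
  j=2: rhs fails.
  j=3: rhs fails.
  j=4: rhs holds; lhs holds on [0,3]. k = 4.

4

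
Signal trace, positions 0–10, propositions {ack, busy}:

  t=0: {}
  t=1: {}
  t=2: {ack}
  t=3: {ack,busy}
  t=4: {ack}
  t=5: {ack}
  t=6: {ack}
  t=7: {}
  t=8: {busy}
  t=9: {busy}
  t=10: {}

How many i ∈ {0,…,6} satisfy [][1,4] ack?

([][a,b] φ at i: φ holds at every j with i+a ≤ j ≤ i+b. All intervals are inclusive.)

Evaluate at each i in [0,6]:
  i=0: ✗ (fails at j=1)
  i=1: ✓ (all of [2,5])
  i=2: ✓ (all of [3,6])
  i=3: ✗ (fails at j=7)
  i=4: ✗ (fails at j=7)
  i=5: ✗ (fails at j=7)
  i=6: ✗ (fails at j=7)
Positions where it holds: {1, 2} → 2.

2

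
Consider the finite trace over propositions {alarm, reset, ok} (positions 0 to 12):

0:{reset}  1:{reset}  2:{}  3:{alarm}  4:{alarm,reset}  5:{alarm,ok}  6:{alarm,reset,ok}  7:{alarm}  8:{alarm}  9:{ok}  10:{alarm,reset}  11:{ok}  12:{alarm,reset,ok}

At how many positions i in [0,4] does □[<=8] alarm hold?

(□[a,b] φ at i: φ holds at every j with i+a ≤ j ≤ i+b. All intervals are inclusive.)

Evaluate at each i in [0,4]:
  i=0: ✗ (fails at j=0)
  i=1: ✗ (fails at j=1)
  i=2: ✗ (fails at j=2)
  i=3: ✗ (fails at j=9)
  i=4: ✗ (fails at j=9)
Positions where it holds: {} → 0.

0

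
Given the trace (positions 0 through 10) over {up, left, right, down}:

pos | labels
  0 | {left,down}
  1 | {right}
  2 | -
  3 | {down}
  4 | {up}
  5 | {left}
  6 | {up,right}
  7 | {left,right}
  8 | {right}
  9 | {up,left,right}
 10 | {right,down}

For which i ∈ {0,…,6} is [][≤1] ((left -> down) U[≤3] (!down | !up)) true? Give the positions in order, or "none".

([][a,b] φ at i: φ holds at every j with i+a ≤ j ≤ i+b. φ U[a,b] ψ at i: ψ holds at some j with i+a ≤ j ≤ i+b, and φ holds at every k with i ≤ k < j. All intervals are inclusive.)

Evaluate at each i in [0,6]:
  i=0: ✓ (all of [0,1])
  i=1: ✓ (all of [1,2])
  i=2: ✓ (all of [2,3])
  i=3: ✓ (all of [3,4])
  i=4: ✓ (all of [4,5])
  i=5: ✓ (all of [5,6])
  i=6: ✓ (all of [6,7])

0, 1, 2, 3, 4, 5, 6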